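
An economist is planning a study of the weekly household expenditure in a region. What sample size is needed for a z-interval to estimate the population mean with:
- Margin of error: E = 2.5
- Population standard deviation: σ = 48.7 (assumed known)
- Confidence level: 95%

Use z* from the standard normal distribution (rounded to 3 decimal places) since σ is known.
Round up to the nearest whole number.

Using z* since population σ is known (z-interval formula).

For 95% confidence, z* = 1.96 (from standard normal table)

Sample size formula for z-interval: n = (z*σ/E)²

n = (1.96 × 48.7 / 2.5)²
  = (38.180800)²
  = 1457.7735

Round up to the nearest whole number: n = 1458

1458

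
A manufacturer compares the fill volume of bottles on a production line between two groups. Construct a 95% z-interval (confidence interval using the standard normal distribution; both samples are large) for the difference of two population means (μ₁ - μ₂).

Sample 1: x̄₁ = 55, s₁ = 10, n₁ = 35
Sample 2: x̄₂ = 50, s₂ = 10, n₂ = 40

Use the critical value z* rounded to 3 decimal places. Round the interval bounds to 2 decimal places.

Both samples are large (n₁ = 35 ≥ 30, n₂ = 40 ≥ 30), so a z-interval for the difference of means applies.

Point estimate: x̄₁ - x̄₂ = 55 - 50 = 5

Standard error: SE = √(s₁²/n₁ + s₂²/n₂)
= √(10²/35 + 10²/40)
= √(2.857143 + 2.500000)
= 2.314550

For 95% confidence, z* = 1.96 (from standard normal table)
Margin of error: E = z* × SE = 1.96 × 2.314550 = 4.5365

Z-interval: (x̄₁ - x̄₂) ± E = 5 ± 4.5365 = (0.4635, 9.5365)

Rounded to 2 decimal places:

(0.46, 9.54)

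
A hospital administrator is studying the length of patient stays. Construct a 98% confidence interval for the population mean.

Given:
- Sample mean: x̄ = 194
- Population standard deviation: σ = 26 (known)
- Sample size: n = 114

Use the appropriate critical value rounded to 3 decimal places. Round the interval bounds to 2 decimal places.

The population standard deviation σ is known, so use a z-interval (standard normal critical value).

For 98% confidence, z* = 2.326 (from standard normal table)

Standard error: SE = σ/√n = 26/√114 = 2.435123

Margin of error: E = z* × SE = 2.326 × 2.435123 = 5.6641

Z-interval: x̄ ± E = 194 ± 5.6641 = (188.3359, 199.6641)

Rounded to 2 decimal places:

(188.34, 199.66)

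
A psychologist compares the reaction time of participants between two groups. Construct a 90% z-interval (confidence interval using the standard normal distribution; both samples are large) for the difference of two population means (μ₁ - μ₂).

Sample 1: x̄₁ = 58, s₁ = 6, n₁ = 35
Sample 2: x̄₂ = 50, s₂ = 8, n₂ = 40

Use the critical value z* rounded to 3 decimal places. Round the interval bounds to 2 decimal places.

Both samples are large (n₁ = 35 ≥ 30, n₂ = 40 ≥ 30), so a z-interval for the difference of means applies.

Point estimate: x̄₁ - x̄₂ = 58 - 50 = 8

Standard error: SE = √(s₁²/n₁ + s₂²/n₂)
= √(6²/35 + 8²/40)
= √(1.028571 + 1.600000)
= 1.621287

For 90% confidence, z* = 1.645 (from standard normal table)
Margin of error: E = z* × SE = 1.645 × 1.621287 = 2.6670

Z-interval: (x̄₁ - x̄₂) ± E = 8 ± 2.6670 = (5.3330, 10.6670)

Rounded to 2 decimal places:

(5.33, 10.67)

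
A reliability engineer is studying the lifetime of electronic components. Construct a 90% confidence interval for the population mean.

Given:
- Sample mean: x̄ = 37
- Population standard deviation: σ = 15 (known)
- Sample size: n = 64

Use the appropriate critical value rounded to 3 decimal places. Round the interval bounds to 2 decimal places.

The population standard deviation σ is known, so use a z-interval (standard normal critical value).

For 90% confidence, z* = 1.645 (from standard normal table)

Standard error: SE = σ/√n = 15/√64 = 1.875000

Margin of error: E = z* × SE = 1.645 × 1.875000 = 3.0844

Z-interval: x̄ ± E = 37 ± 3.0844 = (33.9156, 40.0844)

Rounded to 2 decimal places:

(33.92, 40.08)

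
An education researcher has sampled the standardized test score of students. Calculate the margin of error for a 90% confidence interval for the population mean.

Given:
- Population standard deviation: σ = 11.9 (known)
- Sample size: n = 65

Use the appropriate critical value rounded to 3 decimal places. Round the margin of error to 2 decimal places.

The population standard deviation σ is known, so use the z-interval margin of error formula.

For 90% confidence, z* = 1.645 (from standard normal table)

Margin of error formula for z-interval: E = z* × σ/√n

E = 1.645 × 11.9/√65
  = 1.645 × 1.476013
  = 2.4280

Rounded to 2 decimal places:

2.43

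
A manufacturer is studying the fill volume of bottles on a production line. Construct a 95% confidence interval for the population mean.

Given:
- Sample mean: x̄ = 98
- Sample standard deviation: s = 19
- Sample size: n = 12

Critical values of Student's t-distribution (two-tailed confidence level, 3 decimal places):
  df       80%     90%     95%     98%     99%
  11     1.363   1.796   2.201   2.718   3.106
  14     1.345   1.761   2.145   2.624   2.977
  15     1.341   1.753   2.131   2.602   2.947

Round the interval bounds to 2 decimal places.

The population standard deviation σ is unknown (only the sample standard deviation s is given), so use a t-interval with df = n - 1 = 12 - 1 = 11.

For 95% confidence with df = 11, t* = 2.201 (from t-table)

Standard error: SE = s/√n = 19/√12 = 5.484828

Margin of error: E = t* × SE = 2.201 × 5.484828 = 12.0721

T-interval: x̄ ± E = 98 ± 12.0721 = (85.9279, 110.0721)

Rounded to 2 decimal places:

(85.93, 110.07)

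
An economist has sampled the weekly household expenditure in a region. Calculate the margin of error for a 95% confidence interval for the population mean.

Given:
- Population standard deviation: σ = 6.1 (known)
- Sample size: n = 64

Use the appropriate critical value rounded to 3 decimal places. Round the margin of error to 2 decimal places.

The population standard deviation σ is known, so use the z-interval margin of error formula.

For 95% confidence, z* = 1.96 (from standard normal table)

Margin of error formula for z-interval: E = z* × σ/√n

E = 1.96 × 6.1/√64
  = 1.96 × 0.762500
  = 1.4945

Rounded to 2 decimal places:

1.49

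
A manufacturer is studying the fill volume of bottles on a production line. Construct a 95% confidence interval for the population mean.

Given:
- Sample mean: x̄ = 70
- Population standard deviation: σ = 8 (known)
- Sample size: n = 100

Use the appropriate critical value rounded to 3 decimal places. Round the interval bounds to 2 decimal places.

The population standard deviation σ is known, so use a z-interval (standard normal critical value).

For 95% confidence, z* = 1.96 (from standard normal table)

Standard error: SE = σ/√n = 8/√100 = 0.800000

Margin of error: E = z* × SE = 1.96 × 0.800000 = 1.5680

Z-interval: x̄ ± E = 70 ± 1.5680 = (68.4320, 71.5680)

Rounded to 2 decimal places:

(68.43, 71.57)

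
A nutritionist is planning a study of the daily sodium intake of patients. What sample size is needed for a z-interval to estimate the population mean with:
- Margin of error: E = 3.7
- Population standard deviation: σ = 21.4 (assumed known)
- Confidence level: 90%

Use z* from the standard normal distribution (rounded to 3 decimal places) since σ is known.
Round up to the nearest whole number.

Using z* since population σ is known (z-interval formula).

For 90% confidence, z* = 1.645 (from standard normal table)

Sample size formula for z-interval: n = (z*σ/E)²

n = (1.645 × 21.4 / 3.7)²
  = (9.514324)²
  = 90.5224

Round up to the nearest whole number: n = 91

91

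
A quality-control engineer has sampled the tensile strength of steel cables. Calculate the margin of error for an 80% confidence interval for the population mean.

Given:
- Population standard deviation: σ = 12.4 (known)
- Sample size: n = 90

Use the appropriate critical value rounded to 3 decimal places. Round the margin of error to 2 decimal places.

The population standard deviation σ is known, so use the z-interval margin of error formula.

For 80% confidence, z* = 1.282 (from standard normal table)

Margin of error formula for z-interval: E = z* × σ/√n

E = 1.282 × 12.4/√90
  = 1.282 × 1.307075
  = 1.6757

Rounded to 2 decimal places:

1.68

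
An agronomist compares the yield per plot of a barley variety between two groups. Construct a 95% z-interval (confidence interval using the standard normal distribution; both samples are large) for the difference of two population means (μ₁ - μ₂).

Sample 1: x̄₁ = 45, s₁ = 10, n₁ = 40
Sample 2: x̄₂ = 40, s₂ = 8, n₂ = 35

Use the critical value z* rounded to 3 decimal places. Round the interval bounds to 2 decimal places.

Both samples are large (n₁ = 40 ≥ 30, n₂ = 35 ≥ 30), so a z-interval for the difference of means applies.

Point estimate: x̄₁ - x̄₂ = 45 - 40 = 5

Standard error: SE = √(s₁²/n₁ + s₂²/n₂)
= √(10²/40 + 8²/35)
= √(2.500000 + 1.828571)
= 2.080522

For 95% confidence, z* = 1.96 (from standard normal table)
Margin of error: E = z* × SE = 1.96 × 2.080522 = 4.0778

Z-interval: (x̄₁ - x̄₂) ± E = 5 ± 4.0778 = (0.9222, 9.0778)

Rounded to 2 decimal places:

(0.92, 9.08)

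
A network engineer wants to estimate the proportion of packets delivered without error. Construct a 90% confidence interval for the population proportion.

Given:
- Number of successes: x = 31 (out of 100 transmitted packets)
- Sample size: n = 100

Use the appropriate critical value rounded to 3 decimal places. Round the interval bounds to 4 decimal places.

Sample proportion: p̂ = 31/100 = 0.310000

Check conditions for normal approximation:
  np̂ = 31 ≥ 10 ✓
  n(1-p̂) = 69 ≥ 10 ✓

The sample is large enough, so use a z-interval (normal approximation) for the proportion.

For 90% confidence, z* = 1.645 (from standard normal table)

Standard error: SE = √(p̂(1-p̂)/n) = √(0.310000×0.690000/100) = 0.04624932

Margin of error: E = z* × SE = 1.645 × 0.04624932 = 0.076080

Z-interval: p̂ ± E = 0.310000 ± 0.076080 = (0.233920, 0.386080)

Rounded to 4 decimal places:

(0.2339, 0.3861)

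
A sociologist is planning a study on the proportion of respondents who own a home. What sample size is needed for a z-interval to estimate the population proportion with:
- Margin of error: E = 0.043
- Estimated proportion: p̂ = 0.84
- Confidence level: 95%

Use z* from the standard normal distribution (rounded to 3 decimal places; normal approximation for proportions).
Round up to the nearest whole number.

Using z* for proportion z-interval (normal approximation).

For 95% confidence, z* = 1.96 (from standard normal table)

Sample size formula for proportion z-interval: n = z*²p̂(1-p̂)/E²

n = 1.96² × 0.84 × 0.16 / 0.043²
  = 3.8416 × 0.1344 / 0.001849
  = 279.2380

Round up to the nearest whole number: n = 280

280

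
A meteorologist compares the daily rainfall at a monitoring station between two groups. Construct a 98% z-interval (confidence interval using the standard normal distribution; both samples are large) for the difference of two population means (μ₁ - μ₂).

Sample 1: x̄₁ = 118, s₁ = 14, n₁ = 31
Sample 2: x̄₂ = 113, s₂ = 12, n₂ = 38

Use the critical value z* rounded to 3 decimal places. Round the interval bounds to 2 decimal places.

Both samples are large (n₁ = 31 ≥ 30, n₂ = 38 ≥ 30), so a z-interval for the difference of means applies.

Point estimate: x̄₁ - x̄₂ = 118 - 113 = 5

Standard error: SE = √(s₁²/n₁ + s₂²/n₂)
= √(14²/31 + 12²/38)
= √(6.322581 + 3.789474)
= 3.179946

For 98% confidence, z* = 2.326 (from standard normal table)
Margin of error: E = z* × SE = 2.326 × 3.179946 = 7.3966

Z-interval: (x̄₁ - x̄₂) ± E = 5 ± 7.3966 = (-2.3966, 12.3966)

Rounded to 2 decimal places:

(-2.40, 12.40)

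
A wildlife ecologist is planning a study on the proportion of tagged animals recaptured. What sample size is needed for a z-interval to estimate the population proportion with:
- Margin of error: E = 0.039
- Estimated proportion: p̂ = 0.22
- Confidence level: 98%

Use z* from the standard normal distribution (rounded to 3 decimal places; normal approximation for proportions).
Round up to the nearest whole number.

Using z* for proportion z-interval (normal approximation).

For 98% confidence, z* = 2.326 (from standard normal table)

Sample size formula for proportion z-interval: n = z*²p̂(1-p̂)/E²

n = 2.326² × 0.22 × 0.78 / 0.039²
  = 5.410276 × 0.1716 / 0.001521
  = 610.3901

Round up to the nearest whole number: n = 611

611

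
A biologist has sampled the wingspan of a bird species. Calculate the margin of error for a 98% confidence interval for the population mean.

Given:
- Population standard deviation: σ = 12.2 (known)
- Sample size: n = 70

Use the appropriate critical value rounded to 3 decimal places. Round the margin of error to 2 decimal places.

The population standard deviation σ is known, so use the z-interval margin of error formula.

For 98% confidence, z* = 2.326 (from standard normal table)

Margin of error formula for z-interval: E = z* × σ/√n

E = 2.326 × 12.2/√70
  = 2.326 × 1.458179
  = 3.3917

Rounded to 2 decimal places:

3.39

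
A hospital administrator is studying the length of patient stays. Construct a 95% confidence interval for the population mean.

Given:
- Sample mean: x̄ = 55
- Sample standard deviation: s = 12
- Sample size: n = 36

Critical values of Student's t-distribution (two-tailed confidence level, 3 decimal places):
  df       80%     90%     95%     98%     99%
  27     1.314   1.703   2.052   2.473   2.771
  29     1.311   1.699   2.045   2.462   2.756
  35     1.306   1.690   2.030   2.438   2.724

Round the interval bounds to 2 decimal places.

The population standard deviation σ is unknown (only the sample standard deviation s is given), so use a t-interval with df = n - 1 = 36 - 1 = 35.

For 95% confidence with df = 35, t* = 2.030 (from t-table)

Standard error: SE = s/√n = 12/√36 = 2.000000

Margin of error: E = t* × SE = 2.030 × 2.000000 = 4.0600

T-interval: x̄ ± E = 55 ± 4.0600 = (50.9400, 59.0600)

Rounded to 2 decimal places:

(50.94, 59.06)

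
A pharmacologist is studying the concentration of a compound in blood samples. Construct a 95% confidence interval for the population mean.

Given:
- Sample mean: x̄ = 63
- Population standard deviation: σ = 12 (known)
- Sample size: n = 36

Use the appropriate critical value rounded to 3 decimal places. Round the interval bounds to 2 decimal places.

The population standard deviation σ is known, so use a z-interval (standard normal critical value).

For 95% confidence, z* = 1.96 (from standard normal table)

Standard error: SE = σ/√n = 12/√36 = 2.000000

Margin of error: E = z* × SE = 1.96 × 2.000000 = 3.9200

Z-interval: x̄ ± E = 63 ± 3.9200 = (59.0800, 66.9200)

Rounded to 2 decimal places:

(59.08, 66.92)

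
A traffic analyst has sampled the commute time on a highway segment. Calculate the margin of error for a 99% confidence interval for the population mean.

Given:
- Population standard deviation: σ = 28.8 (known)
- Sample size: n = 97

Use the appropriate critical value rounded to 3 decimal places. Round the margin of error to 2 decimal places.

The population standard deviation σ is known, so use the z-interval margin of error formula.

For 99% confidence, z* = 2.576 (from standard normal table)

Margin of error formula for z-interval: E = z* × σ/√n

E = 2.576 × 28.8/√97
  = 2.576 × 2.924197
  = 7.5327

Rounded to 2 decimal places:

7.53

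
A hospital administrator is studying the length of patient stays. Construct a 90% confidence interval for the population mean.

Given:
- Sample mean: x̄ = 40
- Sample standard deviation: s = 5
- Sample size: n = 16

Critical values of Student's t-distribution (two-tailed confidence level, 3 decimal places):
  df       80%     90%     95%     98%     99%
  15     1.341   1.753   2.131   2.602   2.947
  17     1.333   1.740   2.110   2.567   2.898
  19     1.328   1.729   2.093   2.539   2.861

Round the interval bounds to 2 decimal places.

The population standard deviation σ is unknown (only the sample standard deviation s is given), so use a t-interval with df = n - 1 = 16 - 1 = 15.

For 90% confidence with df = 15, t* = 1.753 (from t-table)

Standard error: SE = s/√n = 5/√16 = 1.250000

Margin of error: E = t* × SE = 1.753 × 1.250000 = 2.1912

T-interval: x̄ ± E = 40 ± 2.1912 = (37.8088, 42.1912)

Rounded to 2 decimal places:

(37.81, 42.19)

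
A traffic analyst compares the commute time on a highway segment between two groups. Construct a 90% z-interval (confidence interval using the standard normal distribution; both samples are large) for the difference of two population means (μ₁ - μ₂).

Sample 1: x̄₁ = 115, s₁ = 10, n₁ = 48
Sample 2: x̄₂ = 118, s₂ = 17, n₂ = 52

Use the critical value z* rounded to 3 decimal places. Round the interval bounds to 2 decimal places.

Both samples are large (n₁ = 48 ≥ 30, n₂ = 52 ≥ 30), so a z-interval for the difference of means applies.

Point estimate: x̄₁ - x̄₂ = 115 - 118 = -3

Standard error: SE = √(s₁²/n₁ + s₂²/n₂)
= √(10²/48 + 17²/52)
= √(2.083333 + 5.557692)
= 2.764241

For 90% confidence, z* = 1.645 (from standard normal table)
Margin of error: E = z* × SE = 1.645 × 2.764241 = 4.5472

Z-interval: (x̄₁ - x̄₂) ± E = -3 ± 4.5472 = (-7.5472, 1.5472)

Rounded to 2 decimal places:

(-7.55, 1.55)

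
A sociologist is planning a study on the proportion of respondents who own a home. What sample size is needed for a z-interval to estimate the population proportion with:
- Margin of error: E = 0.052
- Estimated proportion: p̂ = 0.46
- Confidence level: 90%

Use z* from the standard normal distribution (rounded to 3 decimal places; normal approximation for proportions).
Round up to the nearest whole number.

Using z* for proportion z-interval (normal approximation).

For 90% confidence, z* = 1.645 (from standard normal table)

Sample size formula for proportion z-interval: n = z*²p̂(1-p̂)/E²

n = 1.645² × 0.46 × 0.54 / 0.052²
  = 2.706025 × 0.2484 / 0.002704
  = 248.5860

Round up to the nearest whole number: n = 249

249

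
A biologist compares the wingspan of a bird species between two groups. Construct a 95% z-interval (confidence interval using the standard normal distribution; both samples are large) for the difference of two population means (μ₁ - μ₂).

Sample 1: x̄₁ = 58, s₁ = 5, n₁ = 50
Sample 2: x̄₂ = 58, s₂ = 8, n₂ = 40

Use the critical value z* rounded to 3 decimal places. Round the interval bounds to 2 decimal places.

Both samples are large (n₁ = 50 ≥ 30, n₂ = 40 ≥ 30), so a z-interval for the difference of means applies.

Point estimate: x̄₁ - x̄₂ = 58 - 58 = 0

Standard error: SE = √(s₁²/n₁ + s₂²/n₂)
= √(5²/50 + 8²/40)
= √(0.500000 + 1.600000)
= 1.449138

For 95% confidence, z* = 1.96 (from standard normal table)
Margin of error: E = z* × SE = 1.96 × 1.449138 = 2.8403

Z-interval: (x̄₁ - x̄₂) ± E = 0 ± 2.8403 = (-2.8403, 2.8403)

Rounded to 2 decimal places:

(-2.84, 2.84)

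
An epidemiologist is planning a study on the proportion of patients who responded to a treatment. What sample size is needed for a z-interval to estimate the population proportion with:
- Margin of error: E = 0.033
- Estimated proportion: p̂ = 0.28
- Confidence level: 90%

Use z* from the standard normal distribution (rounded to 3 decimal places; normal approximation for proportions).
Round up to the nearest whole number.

Using z* for proportion z-interval (normal approximation).

For 90% confidence, z* = 1.645 (from standard normal table)

Sample size formula for proportion z-interval: n = z*²p̂(1-p̂)/E²

n = 1.645² × 0.28 × 0.72 / 0.033²
  = 2.706025 × 0.2016 / 0.001089
  = 500.9501

Round up to the nearest whole number: n = 501

501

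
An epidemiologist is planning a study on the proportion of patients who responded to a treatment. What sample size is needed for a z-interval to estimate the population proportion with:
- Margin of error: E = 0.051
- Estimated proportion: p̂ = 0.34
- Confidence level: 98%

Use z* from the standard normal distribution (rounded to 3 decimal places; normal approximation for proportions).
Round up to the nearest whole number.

Using z* for proportion z-interval (normal approximation).

For 98% confidence, z* = 2.326 (from standard normal table)

Sample size formula for proportion z-interval: n = z*²p̂(1-p̂)/E²

n = 2.326² × 0.34 × 0.66 / 0.051²
  = 5.410276 × 0.2244 / 0.002601
  = 466.7689

Round up to the nearest whole number: n = 467

467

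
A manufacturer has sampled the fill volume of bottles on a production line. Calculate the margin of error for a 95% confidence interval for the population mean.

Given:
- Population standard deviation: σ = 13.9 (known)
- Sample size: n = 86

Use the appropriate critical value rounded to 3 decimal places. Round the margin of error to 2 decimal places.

The population standard deviation σ is known, so use the z-interval margin of error formula.

For 95% confidence, z* = 1.96 (from standard normal table)

Margin of error formula for z-interval: E = z* × σ/√n

E = 1.96 × 13.9/√86
  = 1.96 × 1.498876
  = 2.9378

Rounded to 2 decimal places:

2.94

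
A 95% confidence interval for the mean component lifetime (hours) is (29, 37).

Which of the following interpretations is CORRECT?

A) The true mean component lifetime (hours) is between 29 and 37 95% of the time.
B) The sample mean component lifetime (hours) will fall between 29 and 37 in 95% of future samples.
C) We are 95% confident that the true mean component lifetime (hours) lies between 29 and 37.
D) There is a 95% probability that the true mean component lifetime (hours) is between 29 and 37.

A confidence interval represents our confidence in the procedure, not a probability statement about the parameter.

Key concept: If we repeated this sampling process many times and computed a 95% CI each time, about 95% of those intervals would contain the true population parameter.

For this specific interval (29, 37):
- Midpoint (point estimate): 33
- Margin of error: 4

The correct interpretation is the one stating confidence that the true parameter lies in the interval — option C.

C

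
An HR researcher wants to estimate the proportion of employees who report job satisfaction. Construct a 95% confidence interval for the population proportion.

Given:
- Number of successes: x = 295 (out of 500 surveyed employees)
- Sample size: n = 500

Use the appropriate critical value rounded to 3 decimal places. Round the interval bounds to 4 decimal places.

Sample proportion: p̂ = 295/500 = 0.590000

Check conditions for normal approximation:
  np̂ = 295 ≥ 10 ✓
  n(1-p̂) = 205 ≥ 10 ✓

The sample is large enough, so use a z-interval (normal approximation) for the proportion.

For 95% confidence, z* = 1.96 (from standard normal table)

Standard error: SE = √(p̂(1-p̂)/n) = √(0.590000×0.410000/500) = 0.02199545

Margin of error: E = z* × SE = 1.96 × 0.02199545 = 0.043111

Z-interval: p̂ ± E = 0.590000 ± 0.043111 = (0.546889, 0.633111)

Rounded to 4 decimal places:

(0.5469, 0.6331)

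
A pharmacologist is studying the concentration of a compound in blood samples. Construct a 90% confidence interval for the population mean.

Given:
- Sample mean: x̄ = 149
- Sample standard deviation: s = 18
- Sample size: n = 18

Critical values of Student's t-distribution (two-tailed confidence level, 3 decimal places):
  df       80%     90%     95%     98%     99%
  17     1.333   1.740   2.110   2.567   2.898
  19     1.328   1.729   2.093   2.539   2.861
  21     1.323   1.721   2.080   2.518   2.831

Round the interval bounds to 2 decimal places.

The population standard deviation σ is unknown (only the sample standard deviation s is given), so use a t-interval with df = n - 1 = 18 - 1 = 17.

For 90% confidence with df = 17, t* = 1.740 (from t-table)

Standard error: SE = s/√n = 18/√18 = 4.242641

Margin of error: E = t* × SE = 1.740 × 4.242641 = 7.3822

T-interval: x̄ ± E = 149 ± 7.3822 = (141.6178, 156.3822)

Rounded to 2 decimal places:

(141.62, 156.38)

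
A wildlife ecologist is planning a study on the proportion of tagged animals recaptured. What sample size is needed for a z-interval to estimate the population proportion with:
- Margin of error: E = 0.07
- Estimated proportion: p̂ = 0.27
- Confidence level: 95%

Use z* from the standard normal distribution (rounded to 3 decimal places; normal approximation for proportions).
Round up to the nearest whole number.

Using z* for proportion z-interval (normal approximation).

For 95% confidence, z* = 1.96 (from standard normal table)

Sample size formula for proportion z-interval: n = z*²p̂(1-p̂)/E²

n = 1.96² × 0.27 × 0.73 / 0.07²
  = 3.8416 × 0.1971 / 0.0049
  = 154.5264

Round up to the nearest whole number: n = 155

155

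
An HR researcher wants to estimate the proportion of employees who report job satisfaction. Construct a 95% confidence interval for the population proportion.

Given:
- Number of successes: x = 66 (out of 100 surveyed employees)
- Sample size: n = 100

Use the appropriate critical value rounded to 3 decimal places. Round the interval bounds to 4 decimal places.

Sample proportion: p̂ = 66/100 = 0.660000

Check conditions for normal approximation:
  np̂ = 66 ≥ 10 ✓
  n(1-p̂) = 34 ≥ 10 ✓

The sample is large enough, so use a z-interval (normal approximation) for the proportion.

For 95% confidence, z* = 1.96 (from standard normal table)

Standard error: SE = √(p̂(1-p̂)/n) = √(0.660000×0.340000/100) = 0.04737088

Margin of error: E = z* × SE = 1.96 × 0.04737088 = 0.092847

Z-interval: p̂ ± E = 0.660000 ± 0.092847 = (0.567153, 0.752847)

Rounded to 4 decimal places:

(0.5672, 0.7528)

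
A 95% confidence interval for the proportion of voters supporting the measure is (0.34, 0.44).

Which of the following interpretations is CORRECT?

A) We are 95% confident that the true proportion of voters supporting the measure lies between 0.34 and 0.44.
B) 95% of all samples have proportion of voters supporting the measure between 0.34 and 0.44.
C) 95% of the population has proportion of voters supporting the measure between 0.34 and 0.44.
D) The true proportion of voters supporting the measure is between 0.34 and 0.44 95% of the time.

A confidence interval represents our confidence in the procedure, not a probability statement about the parameter.

Key concept: If we repeated this sampling process many times and computed a 95% CI each time, about 95% of those intervals would contain the true population parameter.

For this specific interval (0.34, 0.44):
- Midpoint (point estimate): 0.39
- Margin of error: 0.05

The correct interpretation is the one stating confidence that the true parameter lies in the interval — option A.

A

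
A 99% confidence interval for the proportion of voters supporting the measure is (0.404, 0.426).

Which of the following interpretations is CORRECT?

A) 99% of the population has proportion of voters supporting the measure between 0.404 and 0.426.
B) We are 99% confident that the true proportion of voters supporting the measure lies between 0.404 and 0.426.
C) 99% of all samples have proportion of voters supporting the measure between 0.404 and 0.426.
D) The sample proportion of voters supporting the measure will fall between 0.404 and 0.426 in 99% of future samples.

A confidence interval represents our confidence in the procedure, not a probability statement about the parameter.

Key concept: If we repeated this sampling process many times and computed a 99% CI each time, about 99% of those intervals would contain the true population parameter.

For this specific interval (0.404, 0.426):
- Midpoint (point estimate): 0.415
- Margin of error: 0.011

The correct interpretation is the one stating confidence that the true parameter lies in the interval — option B.

B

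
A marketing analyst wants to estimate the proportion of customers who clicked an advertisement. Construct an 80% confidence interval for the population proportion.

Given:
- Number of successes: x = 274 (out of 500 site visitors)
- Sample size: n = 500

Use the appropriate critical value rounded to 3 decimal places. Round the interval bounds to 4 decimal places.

Sample proportion: p̂ = 274/500 = 0.548000

Check conditions for normal approximation:
  np̂ = 274 ≥ 10 ✓
  n(1-p̂) = 226 ≥ 10 ✓

The sample is large enough, so use a z-interval (normal approximation) for the proportion.

For 80% confidence, z* = 1.282 (from standard normal table)

Standard error: SE = √(p̂(1-p̂)/n) = √(0.548000×0.452000/500) = 0.02225740

Margin of error: E = z* × SE = 1.282 × 0.02225740 = 0.028534

Z-interval: p̂ ± E = 0.548000 ± 0.028534 = (0.519466, 0.576534)

Rounded to 4 decimal places:

(0.5195, 0.5765)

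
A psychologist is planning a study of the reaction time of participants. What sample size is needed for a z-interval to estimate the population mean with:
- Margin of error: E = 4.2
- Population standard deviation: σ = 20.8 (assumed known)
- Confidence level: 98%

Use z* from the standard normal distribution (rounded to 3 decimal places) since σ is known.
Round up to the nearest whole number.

Using z* since population σ is known (z-interval formula).

For 98% confidence, z* = 2.326 (from standard normal table)

Sample size formula for z-interval: n = (z*σ/E)²

n = (2.326 × 20.8 / 4.2)²
  = (11.519238)²
  = 132.6928

Round up to the nearest whole number: n = 133

133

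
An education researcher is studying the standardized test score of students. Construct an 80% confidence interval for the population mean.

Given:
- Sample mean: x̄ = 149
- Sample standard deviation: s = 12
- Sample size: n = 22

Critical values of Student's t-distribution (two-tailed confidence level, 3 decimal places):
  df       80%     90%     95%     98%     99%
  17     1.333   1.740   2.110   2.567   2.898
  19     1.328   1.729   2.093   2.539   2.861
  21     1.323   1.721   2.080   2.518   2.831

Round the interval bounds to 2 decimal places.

The population standard deviation σ is unknown (only the sample standard deviation s is given), so use a t-interval with df = n - 1 = 22 - 1 = 21.

For 80% confidence with df = 21, t* = 1.323 (from t-table)

Standard error: SE = s/√n = 12/√22 = 2.558409

Margin of error: E = t* × SE = 1.323 × 2.558409 = 3.3848

T-interval: x̄ ± E = 149 ± 3.3848 = (145.6152, 152.3848)

Rounded to 2 decimal places:

(145.62, 152.38)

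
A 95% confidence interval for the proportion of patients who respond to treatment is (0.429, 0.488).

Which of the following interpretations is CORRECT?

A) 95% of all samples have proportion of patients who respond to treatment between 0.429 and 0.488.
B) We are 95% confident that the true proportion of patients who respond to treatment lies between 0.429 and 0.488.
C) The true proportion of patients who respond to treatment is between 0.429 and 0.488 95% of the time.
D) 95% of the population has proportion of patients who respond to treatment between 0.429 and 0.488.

A confidence interval represents our confidence in the procedure, not a probability statement about the parameter.

Key concept: If we repeated this sampling process many times and computed a 95% CI each time, about 95% of those intervals would contain the true population parameter.

For this specific interval (0.429, 0.488):
- Midpoint (point estimate): 0.4585
- Margin of error: 0.0295

The correct interpretation is the one stating confidence that the true parameter lies in the interval — option B.

B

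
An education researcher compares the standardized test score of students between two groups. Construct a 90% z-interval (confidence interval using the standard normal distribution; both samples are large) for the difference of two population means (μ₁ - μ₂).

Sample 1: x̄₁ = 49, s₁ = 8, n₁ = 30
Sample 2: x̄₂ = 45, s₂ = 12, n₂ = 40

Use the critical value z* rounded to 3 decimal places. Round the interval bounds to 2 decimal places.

Both samples are large (n₁ = 30 ≥ 30, n₂ = 40 ≥ 30), so a z-interval for the difference of means applies.

Point estimate: x̄₁ - x̄₂ = 49 - 45 = 4

Standard error: SE = √(s₁²/n₁ + s₂²/n₂)
= √(8²/30 + 12²/40)
= √(2.133333 + 3.600000)
= 2.394438

For 90% confidence, z* = 1.645 (from standard normal table)
Margin of error: E = z* × SE = 1.645 × 2.394438 = 3.9389

Z-interval: (x̄₁ - x̄₂) ± E = 4 ± 3.9389 = (0.0611, 7.9389)

Rounded to 2 decimal places:

(0.06, 7.94)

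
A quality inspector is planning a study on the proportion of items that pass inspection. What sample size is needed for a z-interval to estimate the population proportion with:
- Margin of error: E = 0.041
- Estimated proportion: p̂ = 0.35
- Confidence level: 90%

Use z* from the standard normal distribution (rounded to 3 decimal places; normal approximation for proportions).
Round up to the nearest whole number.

Using z* for proportion z-interval (normal approximation).

For 90% confidence, z* = 1.645 (from standard normal table)

Sample size formula for proportion z-interval: n = z*²p̂(1-p̂)/E²

n = 1.645² × 0.35 × 0.65 / 0.041²
  = 2.706025 × 0.2275 / 0.001681
  = 366.2229

Round up to the nearest whole number: n = 367

367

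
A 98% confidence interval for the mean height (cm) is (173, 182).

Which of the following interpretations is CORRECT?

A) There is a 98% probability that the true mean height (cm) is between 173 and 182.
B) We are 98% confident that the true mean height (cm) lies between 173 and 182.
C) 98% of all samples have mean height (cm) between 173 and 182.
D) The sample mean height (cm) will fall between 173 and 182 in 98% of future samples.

A confidence interval represents our confidence in the procedure, not a probability statement about the parameter.

Key concept: If we repeated this sampling process many times and computed a 98% CI each time, about 98% of those intervals would contain the true population parameter.

For this specific interval (173, 182):
- Midpoint (point estimate): 177.5
- Margin of error: 4.5

The correct interpretation is the one stating confidence that the true parameter lies in the interval — option B.

B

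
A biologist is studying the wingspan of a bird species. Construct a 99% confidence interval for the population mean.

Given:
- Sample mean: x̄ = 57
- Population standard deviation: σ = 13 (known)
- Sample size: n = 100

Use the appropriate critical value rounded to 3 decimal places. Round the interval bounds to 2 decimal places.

The population standard deviation σ is known, so use a z-interval (standard normal critical value).

For 99% confidence, z* = 2.576 (from standard normal table)

Standard error: SE = σ/√n = 13/√100 = 1.300000

Margin of error: E = z* × SE = 2.576 × 1.300000 = 3.3488

Z-interval: x̄ ± E = 57 ± 3.3488 = (53.6512, 60.3488)

Rounded to 2 decimal places:

(53.65, 60.35)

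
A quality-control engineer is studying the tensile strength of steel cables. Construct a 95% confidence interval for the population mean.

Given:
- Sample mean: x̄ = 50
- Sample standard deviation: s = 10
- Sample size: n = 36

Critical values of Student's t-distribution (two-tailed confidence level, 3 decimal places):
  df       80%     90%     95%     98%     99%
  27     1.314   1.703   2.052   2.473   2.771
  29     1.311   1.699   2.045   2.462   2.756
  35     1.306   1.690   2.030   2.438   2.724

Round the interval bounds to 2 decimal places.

The population standard deviation σ is unknown (only the sample standard deviation s is given), so use a t-interval with df = n - 1 = 36 - 1 = 35.

For 95% confidence with df = 35, t* = 2.030 (from t-table)

Standard error: SE = s/√n = 10/√36 = 1.666667

Margin of error: E = t* × SE = 2.030 × 1.666667 = 3.3833

T-interval: x̄ ± E = 50 ± 3.3833 = (46.6167, 53.3833)

Rounded to 2 decimal places:

(46.62, 53.38)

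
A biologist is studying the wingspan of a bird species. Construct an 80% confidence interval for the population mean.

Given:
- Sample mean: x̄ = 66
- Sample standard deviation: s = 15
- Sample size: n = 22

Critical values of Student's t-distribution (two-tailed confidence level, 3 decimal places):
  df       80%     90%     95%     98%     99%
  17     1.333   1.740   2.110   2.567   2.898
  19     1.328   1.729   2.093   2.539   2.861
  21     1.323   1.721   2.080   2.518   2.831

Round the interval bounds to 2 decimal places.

The population standard deviation σ is unknown (only the sample standard deviation s is given), so use a t-interval with df = n - 1 = 22 - 1 = 21.

For 80% confidence with df = 21, t* = 1.323 (from t-table)

Standard error: SE = s/√n = 15/√22 = 3.198011

Margin of error: E = t* × SE = 1.323 × 3.198011 = 4.2310

T-interval: x̄ ± E = 66 ± 4.2310 = (61.7690, 70.2310)

Rounded to 2 decimal places:

(61.77, 70.23)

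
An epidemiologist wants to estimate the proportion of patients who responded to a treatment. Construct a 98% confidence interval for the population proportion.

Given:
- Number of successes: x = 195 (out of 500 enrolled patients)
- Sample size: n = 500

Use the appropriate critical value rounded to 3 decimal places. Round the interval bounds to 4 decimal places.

Sample proportion: p̂ = 195/500 = 0.390000

Check conditions for normal approximation:
  np̂ = 195 ≥ 10 ✓
  n(1-p̂) = 305 ≥ 10 ✓

The sample is large enough, so use a z-interval (normal approximation) for the proportion.

For 98% confidence, z* = 2.326 (from standard normal table)

Standard error: SE = √(p̂(1-p̂)/n) = √(0.390000×0.610000/500) = 0.02181284

Margin of error: E = z* × SE = 2.326 × 0.02181284 = 0.050737

Z-interval: p̂ ± E = 0.390000 ± 0.050737 = (0.339263, 0.440737)

Rounded to 4 decimal places:

(0.3393, 0.4407)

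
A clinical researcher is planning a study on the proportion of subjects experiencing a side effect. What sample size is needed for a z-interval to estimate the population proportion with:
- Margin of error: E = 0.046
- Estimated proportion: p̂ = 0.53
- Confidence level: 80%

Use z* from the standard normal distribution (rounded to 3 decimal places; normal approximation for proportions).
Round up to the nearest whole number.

Using z* for proportion z-interval (normal approximation).

For 80% confidence, z* = 1.282 (from standard normal table)

Sample size formula for proportion z-interval: n = z*²p̂(1-p̂)/E²

n = 1.282² × 0.53 × 0.47 / 0.046²
  = 1.643524 × 0.2491 / 0.002116
  = 193.4791

Round up to the nearest whole number: n = 194

194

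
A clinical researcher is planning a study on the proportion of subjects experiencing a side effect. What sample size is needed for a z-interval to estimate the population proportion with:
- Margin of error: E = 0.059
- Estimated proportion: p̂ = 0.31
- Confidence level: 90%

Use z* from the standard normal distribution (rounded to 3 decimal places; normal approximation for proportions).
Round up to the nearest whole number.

Using z* for proportion z-interval (normal approximation).

For 90% confidence, z* = 1.645 (from standard normal table)

Sample size formula for proportion z-interval: n = z*²p̂(1-p̂)/E²

n = 1.645² × 0.31 × 0.69 / 0.059²
  = 2.706025 × 0.2139 / 0.003481
  = 166.2794

Round up to the nearest whole number: n = 167

167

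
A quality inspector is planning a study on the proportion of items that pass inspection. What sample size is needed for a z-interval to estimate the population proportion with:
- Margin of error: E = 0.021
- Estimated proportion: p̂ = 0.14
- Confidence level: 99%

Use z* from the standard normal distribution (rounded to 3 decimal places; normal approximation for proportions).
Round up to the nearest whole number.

Using z* for proportion z-interval (normal approximation).

For 99% confidence, z* = 2.576 (from standard normal table)

Sample size formula for proportion z-interval: n = z*²p̂(1-p̂)/E²

n = 2.576² × 0.14 × 0.86 / 0.021²
  = 6.635776 × 0.1204 / 0.000441
  = 1811.6722

Round up to the nearest whole number: n = 1812

1812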